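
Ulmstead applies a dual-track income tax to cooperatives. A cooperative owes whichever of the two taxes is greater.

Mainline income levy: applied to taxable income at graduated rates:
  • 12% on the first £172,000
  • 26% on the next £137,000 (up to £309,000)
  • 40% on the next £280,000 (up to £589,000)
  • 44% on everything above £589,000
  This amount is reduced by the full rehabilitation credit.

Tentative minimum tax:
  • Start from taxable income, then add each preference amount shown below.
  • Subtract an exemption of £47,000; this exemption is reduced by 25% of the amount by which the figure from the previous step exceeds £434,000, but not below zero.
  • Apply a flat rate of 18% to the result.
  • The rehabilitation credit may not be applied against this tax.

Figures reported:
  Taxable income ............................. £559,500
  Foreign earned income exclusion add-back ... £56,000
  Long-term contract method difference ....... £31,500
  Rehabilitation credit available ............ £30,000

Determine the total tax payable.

£126,460

Tentative minimum tax:
  Adjusted income: £559,500 + £56,000 + £31,500 = £647,000
  Exemption: 25% × (£647,000 − £434,000) = £53,250 ≥ £47,000, so the exemption is fully phased out
  Base: £647,000 − £0 = £647,000
  £647,000 × 18% = £116,460

Mainline income levy:
  £172,000 × 12% = £20,640
  £137,000 × 26% = £35,620
  £250,500 × 40% = £100,200
  → £156,460
  Less rehabilitation credit £30,000 → £126,460

£126,460 > £116,460, so the mainline income levy governs.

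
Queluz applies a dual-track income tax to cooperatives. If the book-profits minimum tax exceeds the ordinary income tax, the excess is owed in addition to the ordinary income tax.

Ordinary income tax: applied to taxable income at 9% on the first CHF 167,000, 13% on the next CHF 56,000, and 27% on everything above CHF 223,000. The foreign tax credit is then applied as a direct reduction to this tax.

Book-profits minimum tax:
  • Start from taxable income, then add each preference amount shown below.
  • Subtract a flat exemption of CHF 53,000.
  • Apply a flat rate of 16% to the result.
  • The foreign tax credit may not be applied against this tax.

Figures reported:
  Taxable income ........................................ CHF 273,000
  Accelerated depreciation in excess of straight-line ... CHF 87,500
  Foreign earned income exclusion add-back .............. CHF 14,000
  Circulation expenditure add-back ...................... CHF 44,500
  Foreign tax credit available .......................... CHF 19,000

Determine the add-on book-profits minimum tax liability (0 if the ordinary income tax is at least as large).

Book-profits minimum tax:
  Adjusted income: CHF 273,000 + CHF 87,500 + CHF 14,000 + CHF 44,500 = CHF 419,000
  Less exemption CHF 53,000 → base CHF 366,000
  CHF 366,000 × 16% = CHF 58,560

Ordinary income tax:
  CHF 167,000 × 9% = CHF 15,030
  CHF 56,000 × 13% = CHF 7,280
  CHF 50,000 × 27% = CHF 13,500
  → CHF 35,810
  Less foreign tax credit CHF 19,000 → CHF 16,810

Excess of book-profits minimum tax over ordinary income tax: CHF 58,560 − CHF 16,810 = CHF 41,750.

CHF 41,750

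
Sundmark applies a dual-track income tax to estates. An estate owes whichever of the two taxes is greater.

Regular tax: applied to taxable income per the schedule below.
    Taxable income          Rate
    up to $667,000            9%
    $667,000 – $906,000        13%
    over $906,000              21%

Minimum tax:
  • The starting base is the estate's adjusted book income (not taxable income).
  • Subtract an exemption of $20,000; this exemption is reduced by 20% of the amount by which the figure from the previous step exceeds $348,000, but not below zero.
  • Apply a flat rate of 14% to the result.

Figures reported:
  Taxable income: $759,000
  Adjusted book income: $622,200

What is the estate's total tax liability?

Minimum tax:
  Base (adjusted book income): $622,200
  Exemption: 20% × ($622,200 − $348,000) = $54,840 ≥ $20,000, so the exemption is fully phased out
  Base: $622,200 − $0 = $622,200
  $622,200 × 14% = $87,108

Regular tax:
  $667,000 × 9% = $60,030
  $92,000 × 13% = $11,960
  → $71,990

$87,108 > $71,990, so the minimum tax is the binding amount.

$87,108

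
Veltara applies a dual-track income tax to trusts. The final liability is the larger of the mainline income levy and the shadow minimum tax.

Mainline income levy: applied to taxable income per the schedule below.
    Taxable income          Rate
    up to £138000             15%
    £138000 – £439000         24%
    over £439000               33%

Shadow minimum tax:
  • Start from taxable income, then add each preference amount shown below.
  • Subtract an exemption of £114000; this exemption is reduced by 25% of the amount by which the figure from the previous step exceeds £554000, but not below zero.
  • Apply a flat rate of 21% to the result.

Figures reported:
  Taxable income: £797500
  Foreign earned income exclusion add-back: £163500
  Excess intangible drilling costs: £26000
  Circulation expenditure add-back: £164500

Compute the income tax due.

£241815

Shadow minimum tax:
  Adjusted income: £797500 + £163500 + £26000 + £164500 = £1151500
  Exemption: 25% × (£1151500 − £554000) = £149375 ≥ £114000, so the exemption is fully phased out
  Base: £1151500 − £0 = £1151500
  £1151500 × 21% = £241815

Mainline income levy:
  £138000 × 15% = £20700
  £301000 × 24% = £72240
  £358500 × 33% = £118305
  → £211245

£241815 > £211245, so the shadow minimum tax is the binding amount.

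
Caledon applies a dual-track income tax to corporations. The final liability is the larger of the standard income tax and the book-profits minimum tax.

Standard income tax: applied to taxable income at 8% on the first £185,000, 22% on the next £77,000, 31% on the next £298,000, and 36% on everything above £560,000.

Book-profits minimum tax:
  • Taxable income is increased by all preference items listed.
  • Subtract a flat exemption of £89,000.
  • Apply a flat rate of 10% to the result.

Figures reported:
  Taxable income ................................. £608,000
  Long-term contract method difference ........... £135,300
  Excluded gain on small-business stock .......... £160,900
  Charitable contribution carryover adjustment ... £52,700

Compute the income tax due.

£141,400

Standard income tax:
  £185,000 × 8% = £14,800
  £77,000 × 22% = £16,940
  £298,000 × 31% = £92,380
  £48,000 × 36% = £17,280
  → £141,400

Book-profits minimum tax:
  Adjusted income: £608,000 + £135,300 + £160,900 + £52,700 = £956,900
  Less exemption £89,000 → base £867,900
  £867,900 × 10% = £86,790

£141,400 > £86,790, so the standard income tax governs.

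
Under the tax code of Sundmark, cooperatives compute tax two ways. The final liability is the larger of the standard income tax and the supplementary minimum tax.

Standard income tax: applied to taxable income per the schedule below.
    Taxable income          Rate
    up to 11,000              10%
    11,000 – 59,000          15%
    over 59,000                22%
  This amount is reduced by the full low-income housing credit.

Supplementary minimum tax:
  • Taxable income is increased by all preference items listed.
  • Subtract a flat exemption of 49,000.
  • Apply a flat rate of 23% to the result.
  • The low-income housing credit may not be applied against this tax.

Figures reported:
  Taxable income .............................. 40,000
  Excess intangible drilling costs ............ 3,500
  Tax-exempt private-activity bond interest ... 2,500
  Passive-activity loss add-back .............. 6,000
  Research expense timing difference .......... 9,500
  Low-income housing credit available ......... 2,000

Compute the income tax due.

Standard income tax:
  11,000 × 10% = 1,100
  29,000 × 15% = 4,350
  → 5,450
  Less low-income housing credit 2,000 → 3,450

Supplementary minimum tax:
  Adjusted income: 40,000 + 3,500 + 2,500 + 6,000 + 9,500 = 61,500
  Less exemption 49,000 → base 12,500
  12,500 × 23% = 2,875

3,450 > 2,875, so the standard income tax governs.

3,450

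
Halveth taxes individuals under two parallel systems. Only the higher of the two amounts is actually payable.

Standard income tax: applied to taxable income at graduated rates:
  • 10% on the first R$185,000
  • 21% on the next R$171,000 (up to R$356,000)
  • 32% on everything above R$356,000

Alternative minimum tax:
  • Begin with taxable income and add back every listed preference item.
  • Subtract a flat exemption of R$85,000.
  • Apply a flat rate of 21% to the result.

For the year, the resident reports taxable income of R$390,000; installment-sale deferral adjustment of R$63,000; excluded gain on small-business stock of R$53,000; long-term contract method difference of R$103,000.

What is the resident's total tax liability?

Alternative minimum tax:
  Adjusted income: R$390,000 + R$63,000 + R$53,000 + R$103,000 = R$609,000
  Less exemption R$85,000 → base R$524,000
  R$524,000 × 21% = R$110,040

Standard income tax:
  R$185,000 × 10% = R$18,500
  R$171,000 × 21% = R$35,910
  R$34,000 × 32% = R$10,880
  → R$65,290

R$110,040 > R$65,290, so the alternative minimum tax is the binding amount.

R$110,040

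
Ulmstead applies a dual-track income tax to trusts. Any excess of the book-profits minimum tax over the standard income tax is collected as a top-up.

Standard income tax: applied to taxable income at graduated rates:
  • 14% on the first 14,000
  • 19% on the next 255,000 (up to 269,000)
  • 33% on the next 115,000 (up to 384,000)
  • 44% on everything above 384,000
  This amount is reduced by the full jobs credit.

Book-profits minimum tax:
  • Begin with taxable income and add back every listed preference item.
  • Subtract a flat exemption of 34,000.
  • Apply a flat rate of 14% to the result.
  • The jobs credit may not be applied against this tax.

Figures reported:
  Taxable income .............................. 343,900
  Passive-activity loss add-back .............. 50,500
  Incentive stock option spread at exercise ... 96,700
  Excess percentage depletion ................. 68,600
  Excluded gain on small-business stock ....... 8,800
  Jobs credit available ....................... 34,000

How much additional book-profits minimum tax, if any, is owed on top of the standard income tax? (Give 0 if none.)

33,703

Standard income tax:
  14,000 × 14% = 1,960
  255,000 × 19% = 48,450
  74,900 × 33% = 24,717
  → 75,127
  Less jobs credit 34,000 → 41,127

Book-profits minimum tax:
  Adjusted income: 343,900 + 50,500 + 96,700 + 68,600 + 8,800 = 568,500
  Less exemption 34,000 → base 534,500
  534,500 × 14% = 74,830

Excess of book-profits minimum tax over standard income tax: 74,830 − 41,127 = 33,703.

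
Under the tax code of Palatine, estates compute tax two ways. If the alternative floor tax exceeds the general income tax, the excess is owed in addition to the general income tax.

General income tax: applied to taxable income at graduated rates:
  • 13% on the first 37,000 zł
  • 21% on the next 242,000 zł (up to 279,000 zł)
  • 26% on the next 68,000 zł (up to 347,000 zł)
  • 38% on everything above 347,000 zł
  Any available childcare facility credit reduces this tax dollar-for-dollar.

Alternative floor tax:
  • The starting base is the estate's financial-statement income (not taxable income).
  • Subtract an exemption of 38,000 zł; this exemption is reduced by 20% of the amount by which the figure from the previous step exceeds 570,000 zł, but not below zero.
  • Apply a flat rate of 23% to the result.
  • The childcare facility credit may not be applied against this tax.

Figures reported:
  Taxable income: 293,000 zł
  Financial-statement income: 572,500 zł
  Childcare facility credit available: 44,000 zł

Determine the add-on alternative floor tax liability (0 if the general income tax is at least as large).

107,780 zł

Alternative floor tax:
  Base (financial-statement income): 572,500 zł
  Exemption: 38,000 zł − 20% × (572,500 zł − 570,000 zł) = 38,000 zł − 500 zł = 37,500 zł
  Base: 572,500 zł − 37,500 zł = 535,000 zł
  535,000 zł × 23% = 123,050 zł

General income tax:
  37,000 zł × 13% = 4,810 zł
  242,000 zł × 21% = 50,820 zł
  14,000 zł × 26% = 3,640 zł
  → 59,270 zł
  Less childcare facility credit 44,000 zł → 15,270 zł

Excess of alternative floor tax over general income tax: 123,050 zł − 15,270 zł = 107,780 zł.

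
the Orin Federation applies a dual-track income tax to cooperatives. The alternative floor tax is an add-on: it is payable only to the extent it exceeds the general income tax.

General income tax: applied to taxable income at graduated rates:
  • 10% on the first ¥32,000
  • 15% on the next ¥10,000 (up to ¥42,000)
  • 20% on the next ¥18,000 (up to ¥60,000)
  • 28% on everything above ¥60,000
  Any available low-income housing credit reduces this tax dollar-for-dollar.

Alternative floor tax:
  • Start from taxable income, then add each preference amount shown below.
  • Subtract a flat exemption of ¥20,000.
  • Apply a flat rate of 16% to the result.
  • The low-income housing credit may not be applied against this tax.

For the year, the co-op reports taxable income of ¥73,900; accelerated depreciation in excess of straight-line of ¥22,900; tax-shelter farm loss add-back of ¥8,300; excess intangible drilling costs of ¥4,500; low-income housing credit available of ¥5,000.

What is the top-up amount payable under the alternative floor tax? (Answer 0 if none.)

General income tax:
  ¥32,000 × 10% = ¥3,200
  ¥10,000 × 15% = ¥1,500
  ¥18,000 × 20% = ¥3,600
  ¥13,900 × 28% = ¥3,892
  → ¥12,192
  Less low-income housing credit ¥5,000 → ¥7,192

Alternative floor tax:
  Adjusted income: ¥73,900 + ¥22,900 + ¥8,300 + ¥4,500 = ¥109,600
  Less exemption ¥20,000 → base ¥89,600
  ¥89,600 × 16% = ¥14,336

Excess of alternative floor tax over general income tax: ¥14,336 − ¥7,192 = ¥7,144.

¥7,144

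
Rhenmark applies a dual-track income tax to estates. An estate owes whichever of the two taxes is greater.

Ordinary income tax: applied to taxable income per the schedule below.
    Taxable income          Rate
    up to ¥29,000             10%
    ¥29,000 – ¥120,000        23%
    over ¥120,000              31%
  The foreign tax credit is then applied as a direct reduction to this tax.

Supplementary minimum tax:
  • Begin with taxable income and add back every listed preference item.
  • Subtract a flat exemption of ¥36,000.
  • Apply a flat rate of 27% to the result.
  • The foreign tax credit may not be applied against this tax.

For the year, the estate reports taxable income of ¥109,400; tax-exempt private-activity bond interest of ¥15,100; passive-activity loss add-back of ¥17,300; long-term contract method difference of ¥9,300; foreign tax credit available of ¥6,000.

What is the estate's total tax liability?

¥31,077

Ordinary income tax:
  ¥29,000 × 10% = ¥2,900
  ¥80,400 × 23% = ¥18,492
  → ¥21,392
  Less foreign tax credit ¥6,000 → ¥15,392

Supplementary minimum tax:
  Adjusted income: ¥109,400 + ¥15,100 + ¥17,300 + ¥9,300 = ¥151,100
  Less exemption ¥36,000 → base ¥115,100
  ¥115,100 × 27% = ¥31,077

¥31,077 > ¥15,392, so the supplementary minimum tax is the binding amount.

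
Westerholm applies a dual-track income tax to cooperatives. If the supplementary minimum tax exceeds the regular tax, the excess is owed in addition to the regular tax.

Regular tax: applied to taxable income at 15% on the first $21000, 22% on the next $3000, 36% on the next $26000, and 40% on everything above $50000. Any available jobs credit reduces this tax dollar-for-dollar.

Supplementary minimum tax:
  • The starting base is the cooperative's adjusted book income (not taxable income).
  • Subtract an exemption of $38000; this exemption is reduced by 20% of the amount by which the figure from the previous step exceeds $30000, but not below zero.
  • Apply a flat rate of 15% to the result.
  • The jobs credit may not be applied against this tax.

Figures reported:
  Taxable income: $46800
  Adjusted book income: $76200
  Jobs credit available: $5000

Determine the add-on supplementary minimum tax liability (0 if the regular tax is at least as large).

$98

Supplementary minimum tax:
  Base (adjusted book income): $76200
  Exemption: $38000 − 20% × ($76200 − $30000) = $38000 − $9240 = $28760
  Base: $76200 − $28760 = $47440
  $47440 × 15% = $7116

Regular tax:
  $21000 × 15% = $3150
  $3000 × 22% = $660
  $22800 × 36% = $8208
  → $12018
  Less jobs credit $5000 → $7018

Excess of supplementary minimum tax over regular tax: $7116 − $7018 = $98.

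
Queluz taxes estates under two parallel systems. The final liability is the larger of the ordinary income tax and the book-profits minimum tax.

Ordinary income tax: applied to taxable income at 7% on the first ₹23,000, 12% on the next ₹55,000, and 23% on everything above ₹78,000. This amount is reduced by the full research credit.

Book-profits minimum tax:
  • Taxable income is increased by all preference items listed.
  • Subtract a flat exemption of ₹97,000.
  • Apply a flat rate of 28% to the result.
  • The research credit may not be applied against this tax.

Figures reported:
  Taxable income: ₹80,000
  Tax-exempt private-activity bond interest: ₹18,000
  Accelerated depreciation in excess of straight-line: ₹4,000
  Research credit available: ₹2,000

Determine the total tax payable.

₹6,670

Ordinary income tax:
  ₹23,000 × 7% = ₹1,610
  ₹55,000 × 12% = ₹6,600
  ₹2,000 × 23% = ₹460
  → ₹8,670
  Less research credit ₹2,000 → ₹6,670

Book-profits minimum tax:
  Adjusted income: ₹80,000 + ₹18,000 + ₹4,000 = ₹102,000
  Less exemption ₹97,000 → base ₹5,000
  ₹5,000 × 28% = ₹1,400

₹6,670 > ₹1,400, so the ordinary income tax governs.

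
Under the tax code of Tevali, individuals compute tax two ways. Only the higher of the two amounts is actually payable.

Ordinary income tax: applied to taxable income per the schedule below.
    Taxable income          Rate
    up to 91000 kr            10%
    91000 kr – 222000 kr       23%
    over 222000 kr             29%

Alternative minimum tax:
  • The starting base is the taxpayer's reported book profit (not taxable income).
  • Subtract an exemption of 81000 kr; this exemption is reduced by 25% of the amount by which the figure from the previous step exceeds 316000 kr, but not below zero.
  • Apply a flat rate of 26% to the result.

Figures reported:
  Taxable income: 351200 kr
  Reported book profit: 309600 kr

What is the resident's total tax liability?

76698 kr

Alternative minimum tax:
  Base (reported book profit): 309600 kr
  Exemption: 309600 kr ≤ 316000 kr, so full 81000 kr applies
  Base: 309600 kr − 81000 kr = 228600 kr
  228600 kr × 26% = 59436 kr

Ordinary income tax:
  91000 kr × 10% = 9100 kr
  131000 kr × 23% = 30130 kr
  129200 kr × 29% = 37468 kr
  → 76698 kr

76698 kr > 59436 kr, so the ordinary income tax governs.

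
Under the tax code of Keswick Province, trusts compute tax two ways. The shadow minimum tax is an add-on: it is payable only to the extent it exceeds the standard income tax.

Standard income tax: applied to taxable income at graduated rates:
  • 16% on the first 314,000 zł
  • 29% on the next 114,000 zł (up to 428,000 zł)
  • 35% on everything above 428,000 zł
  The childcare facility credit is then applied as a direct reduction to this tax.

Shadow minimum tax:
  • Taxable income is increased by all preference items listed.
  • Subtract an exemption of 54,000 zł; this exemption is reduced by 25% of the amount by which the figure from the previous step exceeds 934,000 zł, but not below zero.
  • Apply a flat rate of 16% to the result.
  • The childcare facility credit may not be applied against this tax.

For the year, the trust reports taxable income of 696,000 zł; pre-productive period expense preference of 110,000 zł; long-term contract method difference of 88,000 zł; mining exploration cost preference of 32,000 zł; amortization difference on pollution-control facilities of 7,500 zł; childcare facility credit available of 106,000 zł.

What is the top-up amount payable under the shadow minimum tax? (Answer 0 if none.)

Shadow minimum tax:
  Adjusted income: 696,000 zł + 110,000 zł + 88,000 zł + 32,000 zł + 7,500 zł = 933,500 zł
  Exemption: 933,500 zł ≤ 934,000 zł, so full 54,000 zł applies
  Base: 933,500 zł − 54,000 zł = 879,500 zł
  879,500 zł × 16% = 140,720 zł

Standard income tax:
  314,000 zł × 16% = 50,240 zł
  114,000 zł × 29% = 33,060 zł
  268,000 zł × 35% = 93,800 zł
  → 177,100 zł
  Less childcare facility credit 106,000 zł → 71,100 zł

Excess of shadow minimum tax over standard income tax: 140,720 zł − 71,100 zł = 69,620 zł.

69,620 zł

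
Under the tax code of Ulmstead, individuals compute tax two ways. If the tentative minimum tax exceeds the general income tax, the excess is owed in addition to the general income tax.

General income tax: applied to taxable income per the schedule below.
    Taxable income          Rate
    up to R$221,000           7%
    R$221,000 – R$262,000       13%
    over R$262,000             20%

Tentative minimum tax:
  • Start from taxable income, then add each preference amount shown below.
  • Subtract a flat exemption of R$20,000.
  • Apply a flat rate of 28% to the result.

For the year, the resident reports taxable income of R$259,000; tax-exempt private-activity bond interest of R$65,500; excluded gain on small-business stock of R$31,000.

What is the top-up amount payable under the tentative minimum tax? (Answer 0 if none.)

R$73,530

General income tax:
  R$221,000 × 7% = R$15,470
  R$38,000 × 13% = R$4,940
  → R$20,410

Tentative minimum tax:
  Adjusted income: R$259,000 + R$65,500 + R$31,000 = R$355,500
  Less exemption R$20,000 → base R$335,500
  R$335,500 × 28% = R$93,940

Excess of tentative minimum tax over general income tax: R$93,940 − R$20,410 = R$73,530.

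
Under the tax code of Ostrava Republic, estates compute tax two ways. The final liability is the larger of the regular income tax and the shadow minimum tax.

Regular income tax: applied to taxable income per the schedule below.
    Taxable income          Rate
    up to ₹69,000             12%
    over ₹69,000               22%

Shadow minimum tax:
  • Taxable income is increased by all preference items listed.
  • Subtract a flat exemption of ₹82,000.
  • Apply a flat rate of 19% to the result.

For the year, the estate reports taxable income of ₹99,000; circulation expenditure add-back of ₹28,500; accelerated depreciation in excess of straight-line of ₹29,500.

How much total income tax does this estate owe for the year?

₹14,880

Regular income tax:
  ₹69,000 × 12% = ₹8,280
  ₹30,000 × 22% = ₹6,600
  → ₹14,880

Shadow minimum tax:
  Adjusted income: ₹99,000 + ₹28,500 + ₹29,500 = ₹157,000
  Less exemption ₹82,000 → base ₹75,000
  ₹75,000 × 19% = ₹14,250

₹14,880 > ₹14,250, so the regular income tax governs.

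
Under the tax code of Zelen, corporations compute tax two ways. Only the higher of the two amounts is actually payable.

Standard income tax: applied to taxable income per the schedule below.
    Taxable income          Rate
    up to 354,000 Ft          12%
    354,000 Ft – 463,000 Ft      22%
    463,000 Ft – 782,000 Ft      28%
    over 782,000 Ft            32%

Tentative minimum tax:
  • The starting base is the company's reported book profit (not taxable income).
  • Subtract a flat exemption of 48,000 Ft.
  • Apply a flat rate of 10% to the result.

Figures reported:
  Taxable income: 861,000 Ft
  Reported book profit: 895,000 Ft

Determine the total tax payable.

Standard income tax:
  354,000 Ft × 12% = 42,480 Ft
  109,000 Ft × 22% = 23,980 Ft
  319,000 Ft × 28% = 89,320 Ft
  79,000 Ft × 32% = 25,280 Ft
  → 181,060 Ft

Tentative minimum tax:
  Base (reported book profit): 895,000 Ft
  Less exemption 48,000 Ft → base 847,000 Ft
  847,000 Ft × 10% = 84,700 Ft

181,060 Ft > 84,700 Ft, so the standard income tax governs.

181,060 Ft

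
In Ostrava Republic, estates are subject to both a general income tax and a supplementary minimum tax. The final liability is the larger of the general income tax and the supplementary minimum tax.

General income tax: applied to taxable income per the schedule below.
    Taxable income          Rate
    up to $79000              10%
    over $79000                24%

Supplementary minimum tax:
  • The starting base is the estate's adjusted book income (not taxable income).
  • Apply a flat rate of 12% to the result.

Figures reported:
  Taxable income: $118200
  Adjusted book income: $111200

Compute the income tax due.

$17308

Supplementary minimum tax:
  Base (adjusted book income): $111200
  $111200 × 12% = $13344

General income tax:
  $79000 × 10% = $7900
  $39200 × 24% = $9408
  → $17308

$17308 > $13344, so the general income tax governs.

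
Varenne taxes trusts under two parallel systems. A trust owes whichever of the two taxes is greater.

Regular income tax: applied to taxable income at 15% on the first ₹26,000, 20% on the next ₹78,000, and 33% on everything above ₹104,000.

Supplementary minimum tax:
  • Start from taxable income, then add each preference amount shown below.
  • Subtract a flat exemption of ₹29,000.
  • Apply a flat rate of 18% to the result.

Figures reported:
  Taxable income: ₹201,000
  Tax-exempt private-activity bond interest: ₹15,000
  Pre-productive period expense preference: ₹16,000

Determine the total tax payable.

₹51,510

Regular income tax:
  ₹26,000 × 15% = ₹3,900
  ₹78,000 × 20% = ₹15,600
  ₹97,000 × 33% = ₹32,010
  → ₹51,510

Supplementary minimum tax:
  Adjusted income: ₹201,000 + ₹15,000 + ₹16,000 = ₹232,000
  Less exemption ₹29,000 → base ₹203,000
  ₹203,000 × 18% = ₹36,540

₹51,510 > ₹36,540, so the regular income tax governs.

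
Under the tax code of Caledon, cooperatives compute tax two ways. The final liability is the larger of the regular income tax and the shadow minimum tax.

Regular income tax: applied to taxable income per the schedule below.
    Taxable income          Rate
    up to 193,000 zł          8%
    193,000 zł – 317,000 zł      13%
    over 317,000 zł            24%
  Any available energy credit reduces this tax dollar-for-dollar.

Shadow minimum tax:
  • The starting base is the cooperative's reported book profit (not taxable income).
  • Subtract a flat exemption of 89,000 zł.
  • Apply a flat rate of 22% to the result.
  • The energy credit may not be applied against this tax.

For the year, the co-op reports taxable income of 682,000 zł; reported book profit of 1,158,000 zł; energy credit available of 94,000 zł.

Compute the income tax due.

Regular income tax:
  193,000 zł × 8% = 15,440 zł
  124,000 zł × 13% = 16,120 zł
  365,000 zł × 24% = 87,600 zł
  → 119,160 zł
  Less energy credit 94,000 zł → 25,160 zł

Shadow minimum tax:
  Base (reported book profit): 1,158,000 zł
  Less exemption 89,000 zł → base 1,069,000 zł
  1,069,000 zł × 22% = 235,180 zł

235,180 zł > 25,160 zł, so the shadow minimum tax is the binding amount.

235,180 zł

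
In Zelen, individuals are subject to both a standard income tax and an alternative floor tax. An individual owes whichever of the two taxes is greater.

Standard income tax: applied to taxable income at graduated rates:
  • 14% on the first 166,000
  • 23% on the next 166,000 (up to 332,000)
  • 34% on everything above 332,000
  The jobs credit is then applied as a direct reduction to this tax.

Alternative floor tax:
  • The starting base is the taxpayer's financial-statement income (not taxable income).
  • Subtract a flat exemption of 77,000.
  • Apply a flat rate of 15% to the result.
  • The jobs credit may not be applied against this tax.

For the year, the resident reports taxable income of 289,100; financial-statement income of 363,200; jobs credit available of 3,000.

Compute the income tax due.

Standard income tax:
  166,000 × 14% = 23,240
  123,100 × 23% = 28,313
  → 51,553
  Less jobs credit 3,000 → 48,553

Alternative floor tax:
  Base (financial-statement income): 363,200
  Less exemption 77,000 → base 286,200
  286,200 × 15% = 42,930

48,553 > 42,930, so the standard income tax governs.

48,553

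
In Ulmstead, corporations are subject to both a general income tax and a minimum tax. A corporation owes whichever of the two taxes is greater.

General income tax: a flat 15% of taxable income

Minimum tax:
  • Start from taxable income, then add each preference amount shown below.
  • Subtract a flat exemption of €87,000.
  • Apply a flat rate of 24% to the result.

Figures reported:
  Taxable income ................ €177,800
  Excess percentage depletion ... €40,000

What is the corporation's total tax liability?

€31,392

General income tax:
  €177,800 × 15% = €26,670

Minimum tax:
  Adjusted income: €177,800 + €40,000 = €217,800
  Less exemption €87,000 → base €130,800
  €130,800 × 24% = €31,392

€31,392 > €26,670, so the minimum tax is the binding amount.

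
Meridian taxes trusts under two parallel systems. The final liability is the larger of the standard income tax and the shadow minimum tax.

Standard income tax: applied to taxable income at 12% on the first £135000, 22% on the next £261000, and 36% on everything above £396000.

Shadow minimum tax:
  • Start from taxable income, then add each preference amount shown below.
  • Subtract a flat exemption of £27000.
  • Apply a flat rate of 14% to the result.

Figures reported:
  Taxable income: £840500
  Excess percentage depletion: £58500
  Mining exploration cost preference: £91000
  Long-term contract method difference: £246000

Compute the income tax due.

Shadow minimum tax:
  Adjusted income: £840500 + £58500 + £91000 + £246000 = £1236000
  Less exemption £27000 → base £1209000
  £1209000 × 14% = £169260

Standard income tax:
  £135000 × 12% = £16200
  £261000 × 22% = £57420
  £444500 × 36% = £160020
  → £233640

£233640 > £169260, so the standard income tax governs.

£233640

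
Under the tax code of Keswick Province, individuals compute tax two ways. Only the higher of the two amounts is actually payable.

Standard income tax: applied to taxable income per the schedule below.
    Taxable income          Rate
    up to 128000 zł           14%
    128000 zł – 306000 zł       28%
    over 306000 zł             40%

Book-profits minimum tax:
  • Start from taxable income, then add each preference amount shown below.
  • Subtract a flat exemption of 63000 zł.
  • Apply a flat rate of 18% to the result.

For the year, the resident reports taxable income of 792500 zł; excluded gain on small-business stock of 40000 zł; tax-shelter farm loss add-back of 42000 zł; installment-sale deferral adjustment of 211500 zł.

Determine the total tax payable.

Standard income tax:
  128000 zł × 14% = 17920 zł
  178000 zł × 28% = 49840 zł
  486500 zł × 40% = 194600 zł
  → 262360 zł

Book-profits minimum tax:
  Adjusted income: 792500 zł + 40000 zł + 42000 zł + 211500 zł = 1086000 zł
  Less exemption 63000 zł → base 1023000 zł
  1023000 zł × 18% = 184140 zł

262360 zł > 184140 zł, so the standard income tax governs.

262360 zł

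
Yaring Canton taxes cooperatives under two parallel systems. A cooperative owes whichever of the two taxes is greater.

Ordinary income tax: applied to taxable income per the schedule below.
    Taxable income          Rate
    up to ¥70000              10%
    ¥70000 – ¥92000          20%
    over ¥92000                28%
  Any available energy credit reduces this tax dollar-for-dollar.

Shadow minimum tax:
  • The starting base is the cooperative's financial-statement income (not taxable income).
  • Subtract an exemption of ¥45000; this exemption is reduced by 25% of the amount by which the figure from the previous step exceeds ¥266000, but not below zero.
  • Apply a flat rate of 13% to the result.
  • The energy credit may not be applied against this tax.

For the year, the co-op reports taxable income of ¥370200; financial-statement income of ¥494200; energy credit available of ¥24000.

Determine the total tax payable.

¥65296

Shadow minimum tax:
  Base (financial-statement income): ¥494200
  Exemption: 25% × (¥494200 − ¥266000) = ¥57050 ≥ ¥45000, so the exemption is fully phased out
  Base: ¥494200 − ¥0 = ¥494200
  ¥494200 × 13% = ¥64246

Ordinary income tax:
  ¥70000 × 10% = ¥7000
  ¥22000 × 20% = ¥4400
  ¥278200 × 28% = ¥77896
  → ¥89296
  Less energy credit ¥24000 → ¥65296

¥65296 > ¥64246, so the ordinary income tax governs.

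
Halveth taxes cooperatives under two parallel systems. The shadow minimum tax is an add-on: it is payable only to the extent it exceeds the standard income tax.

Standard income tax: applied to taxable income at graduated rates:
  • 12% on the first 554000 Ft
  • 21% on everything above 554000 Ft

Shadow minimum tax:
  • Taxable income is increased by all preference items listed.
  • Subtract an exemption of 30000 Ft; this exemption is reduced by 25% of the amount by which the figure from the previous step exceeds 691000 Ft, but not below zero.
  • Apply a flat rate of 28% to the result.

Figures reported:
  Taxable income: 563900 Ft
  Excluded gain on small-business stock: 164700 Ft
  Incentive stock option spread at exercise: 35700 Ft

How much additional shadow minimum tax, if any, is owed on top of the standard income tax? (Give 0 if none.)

142176 Ft

Standard income tax:
  554000 Ft × 12% = 66480 Ft
  9900 Ft × 21% = 2079 Ft
  → 68559 Ft

Shadow minimum tax:
  Adjusted income: 563900 Ft + 164700 Ft + 35700 Ft = 764300 Ft
  Exemption: 30000 Ft − 25% × (764300 Ft − 691000 Ft) = 30000 Ft − 18325 Ft = 11675 Ft
  Base: 764300 Ft − 11675 Ft = 752625 Ft
  752625 Ft × 28% = 210735 Ft

Excess of shadow minimum tax over standard income tax: 210735 Ft − 68559 Ft = 142176 Ft.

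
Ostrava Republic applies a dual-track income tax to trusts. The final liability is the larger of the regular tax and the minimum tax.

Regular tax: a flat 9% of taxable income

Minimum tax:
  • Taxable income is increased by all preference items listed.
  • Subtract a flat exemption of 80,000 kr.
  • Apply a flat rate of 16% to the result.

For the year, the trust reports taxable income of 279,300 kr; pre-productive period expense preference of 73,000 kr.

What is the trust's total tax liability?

Minimum tax:
  Adjusted income: 279,300 kr + 73,000 kr = 352,300 kr
  Less exemption 80,000 kr → base 272,300 kr
  272,300 kr × 16% = 43,568 kr

Regular tax:
  279,300 kr × 9% = 25,137 kr

43,568 kr > 25,137 kr, so the minimum tax is the binding amount.

43,568 kr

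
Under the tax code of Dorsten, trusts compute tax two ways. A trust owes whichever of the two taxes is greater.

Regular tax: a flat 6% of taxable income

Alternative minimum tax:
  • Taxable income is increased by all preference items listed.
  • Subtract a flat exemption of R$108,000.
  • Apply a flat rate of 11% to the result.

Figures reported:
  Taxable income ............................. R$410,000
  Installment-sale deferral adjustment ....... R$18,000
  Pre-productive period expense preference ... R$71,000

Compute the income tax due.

R$43,010

Regular tax:
  R$410,000 × 6% = R$24,600

Alternative minimum tax:
  Adjusted income: R$410,000 + R$18,000 + R$71,000 = R$499,000
  Less exemption R$108,000 → base R$391,000
  R$391,000 × 11% = R$43,010

R$43,010 > R$24,600, so the alternative minimum tax is the binding amount.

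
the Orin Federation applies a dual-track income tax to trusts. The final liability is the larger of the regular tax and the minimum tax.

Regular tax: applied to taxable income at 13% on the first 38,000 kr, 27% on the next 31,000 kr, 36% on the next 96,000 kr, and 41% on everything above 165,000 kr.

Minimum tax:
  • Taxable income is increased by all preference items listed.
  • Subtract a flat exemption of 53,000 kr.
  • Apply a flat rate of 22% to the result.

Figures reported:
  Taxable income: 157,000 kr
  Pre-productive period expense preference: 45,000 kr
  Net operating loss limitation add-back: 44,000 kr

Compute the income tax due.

Minimum tax:
  Adjusted income: 157,000 kr + 45,000 kr + 44,000 kr = 246,000 kr
  Less exemption 53,000 kr → base 193,000 kr
  193,000 kr × 22% = 42,460 kr

Regular tax:
  38,000 kr × 13% = 4,940 kr
  31,000 kr × 27% = 8,370 kr
  88,000 kr × 36% = 31,680 kr
  → 44,990 kr

44,990 kr > 42,460 kr, so the regular tax governs.

44,990 kr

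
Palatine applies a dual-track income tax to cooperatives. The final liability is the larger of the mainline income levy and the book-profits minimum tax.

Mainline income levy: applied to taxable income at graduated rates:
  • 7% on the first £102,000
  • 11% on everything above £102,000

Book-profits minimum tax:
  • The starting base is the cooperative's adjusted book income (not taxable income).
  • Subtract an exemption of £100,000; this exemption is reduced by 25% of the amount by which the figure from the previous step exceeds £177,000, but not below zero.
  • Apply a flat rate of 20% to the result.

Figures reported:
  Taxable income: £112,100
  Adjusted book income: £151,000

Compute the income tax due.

Mainline income levy:
  £102,000 × 7% = £7,140
  £10,100 × 11% = £1,111
  → £8,251

Book-profits minimum tax:
  Base (adjusted book income): £151,000
  Exemption: £151,000 ≤ £177,000, so full £100,000 applies
  Base: £151,000 − £100,000 = £51,000
  £51,000 × 20% = £10,200

£10,200 > £8,251, so the book-profits minimum tax is the binding amount.

£10,200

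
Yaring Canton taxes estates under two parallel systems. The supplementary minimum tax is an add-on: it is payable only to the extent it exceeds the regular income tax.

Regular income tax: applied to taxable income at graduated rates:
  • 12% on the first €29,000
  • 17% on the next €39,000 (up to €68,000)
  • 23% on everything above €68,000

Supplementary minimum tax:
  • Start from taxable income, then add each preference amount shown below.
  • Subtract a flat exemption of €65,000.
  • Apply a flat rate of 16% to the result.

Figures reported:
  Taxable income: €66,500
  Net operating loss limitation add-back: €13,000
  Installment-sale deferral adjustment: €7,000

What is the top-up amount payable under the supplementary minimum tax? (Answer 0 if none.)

Regular income tax:
  €29,000 × 12% = €3,480
  €37,500 × 17% = €6,375
  → €9,855

Supplementary minimum tax:
  Adjusted income: €66,500 + €13,000 + €7,000 = €86,500
  Less exemption €65,000 → base €21,500
  €21,500 × 16% = €3,440

€3,440 ≤ €9,855, so no add-on is due.

€0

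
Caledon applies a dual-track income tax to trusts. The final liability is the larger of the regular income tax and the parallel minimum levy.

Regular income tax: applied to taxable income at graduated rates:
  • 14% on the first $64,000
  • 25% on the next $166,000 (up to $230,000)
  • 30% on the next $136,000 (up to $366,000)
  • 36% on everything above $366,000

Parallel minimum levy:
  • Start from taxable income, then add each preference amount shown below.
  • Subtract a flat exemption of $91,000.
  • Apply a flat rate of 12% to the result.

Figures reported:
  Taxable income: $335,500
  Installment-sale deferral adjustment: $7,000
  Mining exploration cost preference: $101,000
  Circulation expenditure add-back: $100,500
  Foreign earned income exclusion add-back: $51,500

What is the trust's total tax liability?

$82,110

Parallel minimum levy:
  Adjusted income: $335,500 + $7,000 + $101,000 + $100,500 + $51,500 = $595,500
  Less exemption $91,000 → base $504,500
  $504,500 × 12% = $60,540

Regular income tax:
  $64,000 × 14% = $8,960
  $166,000 × 25% = $41,500
  $105,500 × 30% = $31,650
  → $82,110

$82,110 > $60,540, so the regular income tax governs.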